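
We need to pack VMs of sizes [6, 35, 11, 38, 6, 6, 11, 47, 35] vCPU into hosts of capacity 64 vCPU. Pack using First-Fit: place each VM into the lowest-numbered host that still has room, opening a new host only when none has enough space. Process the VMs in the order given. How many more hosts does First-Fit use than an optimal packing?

First-Fit: [6,35,11,6,6] [38,11] [47] [35] → 4 hosts.
Total size 195 vCPU; any packing needs at least ⌈195/64⌉ = 4 hosts.
So 4 is already optimal.

0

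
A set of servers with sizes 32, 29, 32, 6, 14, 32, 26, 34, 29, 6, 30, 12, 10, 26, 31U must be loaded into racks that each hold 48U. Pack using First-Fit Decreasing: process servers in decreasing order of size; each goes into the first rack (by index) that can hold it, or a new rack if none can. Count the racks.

10 racks

Sorted descending: 34, 32, 32, 32, 31, 30, 29, 29, 26, 26, 14, 12, 10, 6, 6.
rack 1: place 34U, 14U left
rack 2: place 32U, 16U left
rack 3: place 32U, 16U left
rack 4: place 32U, 16U left
rack 5: place 31U, 17U left
rack 6: place 30U, 18U left
rack 7: place 29U, 19U left
rack 8: place 29U, 19U left
rack 9: place 26U, 22U left
rack 10: place 26U, 22U left
rack 1: place 14U, 0U left
rack 2: place 12U, 4U left
rack 3: place 10U, 6U left
rack 3: place 6U, 0U left
rack 4: place 6U, 10U left
Final racks: [34,14] [32,12] [32,10,6] [32,6] [31] [30] [29] [29] [26] [26].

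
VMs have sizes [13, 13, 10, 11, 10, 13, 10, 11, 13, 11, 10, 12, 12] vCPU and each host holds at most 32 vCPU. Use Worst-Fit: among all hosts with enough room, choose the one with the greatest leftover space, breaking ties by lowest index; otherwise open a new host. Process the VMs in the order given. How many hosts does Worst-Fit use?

6 hosts

13 vCPU → host 1 (remaining 19 vCPU)
13 vCPU → host 1 (remaining 6 vCPU)
10 vCPU → host 2 (remaining 22 vCPU)
11 vCPU → host 2 (remaining 11 vCPU)
10 vCPU → host 2 (remaining 1 vCPU)
13 vCPU → host 3 (remaining 19 vCPU)
10 vCPU → host 3 (remaining 9 vCPU)
11 vCPU → host 4 (remaining 21 vCPU)
13 vCPU → host 4 (remaining 8 vCPU)
11 vCPU → host 5 (remaining 21 vCPU)
10 vCPU → host 5 (remaining 11 vCPU)
12 vCPU → host 6 (remaining 20 vCPU)
12 vCPU → host 6 (remaining 8 vCPU)
Final hosts: [13,13] [10,11,10] [13,10] [11,13] [11,10] [12,12].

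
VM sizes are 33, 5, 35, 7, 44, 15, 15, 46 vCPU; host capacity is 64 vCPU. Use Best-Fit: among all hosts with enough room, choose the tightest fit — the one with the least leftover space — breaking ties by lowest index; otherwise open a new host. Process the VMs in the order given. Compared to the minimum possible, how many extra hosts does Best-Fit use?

Best-Fit: [33,5,7,15] [35] [44,15] [46] → 4 hosts.
Total size 200 vCPU; any packing needs at least ⌈200/64⌉ = 4 hosts.
So 4 is already optimal.

0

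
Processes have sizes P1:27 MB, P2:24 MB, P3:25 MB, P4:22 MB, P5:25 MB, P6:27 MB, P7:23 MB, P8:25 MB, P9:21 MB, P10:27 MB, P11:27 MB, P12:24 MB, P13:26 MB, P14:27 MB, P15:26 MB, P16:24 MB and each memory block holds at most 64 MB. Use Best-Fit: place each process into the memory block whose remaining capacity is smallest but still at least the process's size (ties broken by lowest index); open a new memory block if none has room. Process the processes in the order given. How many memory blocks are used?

P1 (27 MB) → memory block 1 (remaining 37 MB)
P2 (24 MB) → memory block 1 (remaining 13 MB)
P3 (25 MB) → memory block 2 (remaining 39 MB)
P4 (22 MB) → memory block 2 (remaining 17 MB)
P5 (25 MB) → memory block 3 (remaining 39 MB)
P6 (27 MB) → memory block 3 (remaining 12 MB)
P7 (23 MB) → memory block 4 (remaining 41 MB)
P8 (25 MB) → memory block 4 (remaining 16 MB)
P9 (21 MB) → memory block 5 (remaining 43 MB)
P10 (27 MB) → memory block 5 (remaining 16 MB)
P11 (27 MB) → memory block 6 (remaining 37 MB)
P12 (24 MB) → memory block 6 (remaining 13 MB)
P13 (26 MB) → memory block 7 (remaining 38 MB)
P14 (27 MB) → memory block 7 (remaining 11 MB)
P15 (26 MB) → memory block 8 (remaining 38 MB)
P16 (24 MB) → memory block 8 (remaining 14 MB)

8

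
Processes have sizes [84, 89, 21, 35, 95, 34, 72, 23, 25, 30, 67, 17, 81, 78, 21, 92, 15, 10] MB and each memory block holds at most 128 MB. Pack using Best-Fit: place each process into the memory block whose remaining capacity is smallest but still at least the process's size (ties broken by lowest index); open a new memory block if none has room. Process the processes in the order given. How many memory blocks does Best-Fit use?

8

memory block 1: place 84 MB, 44 MB left
memory block 2: place 89 MB, 39 MB left
memory block 2: place 21 MB, 18 MB left
memory block 1: place 35 MB, 9 MB left
memory block 3: place 95 MB, 33 MB left
memory block 4: place 34 MB, 94 MB left
memory block 4: place 72 MB, 22 MB left
memory block 3: place 23 MB, 10 MB left
memory block 5: place 25 MB, 103 MB left
memory block 5: place 30 MB, 73 MB left
memory block 5: place 67 MB, 6 MB left
memory block 2: place 17 MB, 1 MB left
memory block 6: place 81 MB, 47 MB left
memory block 7: place 78 MB, 50 MB left
memory block 4: place 21 MB, 1 MB left
memory block 8: place 92 MB, 36 MB left
memory block 8: place 15 MB, 21 MB left
memory block 3: place 10 MB, 0 MB left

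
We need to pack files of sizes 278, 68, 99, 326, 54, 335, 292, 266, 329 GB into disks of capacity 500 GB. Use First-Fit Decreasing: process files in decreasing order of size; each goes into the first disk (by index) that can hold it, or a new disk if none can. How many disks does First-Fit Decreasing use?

Sorted descending: 335, 329, 326, 292, 278, 266, 99, 68, 54.
disk 1: place 335 GB, 165 GB left
disk 2: place 329 GB, 171 GB left
disk 3: place 326 GB, 174 GB left
disk 4: place 292 GB, 208 GB left
disk 5: place 278 GB, 222 GB left
disk 6: place 266 GB, 234 GB left
disk 1: place 99 GB, 66 GB left
disk 2: place 68 GB, 103 GB left
disk 1: place 54 GB, 12 GB left

6 disks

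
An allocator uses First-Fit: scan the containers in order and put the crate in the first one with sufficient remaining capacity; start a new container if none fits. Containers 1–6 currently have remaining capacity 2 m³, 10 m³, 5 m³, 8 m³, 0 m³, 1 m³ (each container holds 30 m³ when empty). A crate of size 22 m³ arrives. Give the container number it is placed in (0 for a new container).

0

No container has ≥ 22 m³ free, so a new container is opened.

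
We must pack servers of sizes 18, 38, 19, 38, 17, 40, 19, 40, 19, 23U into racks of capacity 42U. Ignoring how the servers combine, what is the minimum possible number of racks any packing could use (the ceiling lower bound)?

7

Total size = 18 + 38 + 19 + 38 + 17 + 40 + 19 + 40 + 19 + 23 = 271U.
⌈271 / 42⌉ = 7.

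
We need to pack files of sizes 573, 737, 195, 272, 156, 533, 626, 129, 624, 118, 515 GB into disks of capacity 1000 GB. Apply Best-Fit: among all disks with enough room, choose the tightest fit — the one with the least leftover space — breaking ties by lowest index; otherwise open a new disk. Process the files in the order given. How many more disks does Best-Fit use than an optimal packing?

0

Best-Fit: [573,272,129] [737,195] [156,533,118] [626] [624] [515] → 6 disks.
6 files exceed 500 GB (half the capacity), and no two of those can share a disk, so at least 6 disks are needed.
So 6 is already optimal.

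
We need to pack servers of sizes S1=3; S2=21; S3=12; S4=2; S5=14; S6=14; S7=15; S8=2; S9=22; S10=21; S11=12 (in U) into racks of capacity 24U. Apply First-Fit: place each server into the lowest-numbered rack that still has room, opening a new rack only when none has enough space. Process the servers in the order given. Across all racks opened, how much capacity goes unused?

54

S1 (3U) → rack 1 (remaining 21U)
S2 (21U) → rack 1 (remaining 0U)
S3 (12U) → rack 2 (remaining 12U)
S4 (2U) → rack 2 (remaining 10U)
S5 (14U) → rack 3 (remaining 10U)
S6 (14U) → rack 4 (remaining 10U)
S7 (15U) → rack 5 (remaining 9U)
S8 (2U) → rack 2 (remaining 8U)
S9 (22U) → rack 6 (remaining 2U)
S10 (21U) → rack 7 (remaining 3U)
S11 (12U) → rack 8 (remaining 12U)
8 racks × 24U = 192U; used 138U; unused 54U.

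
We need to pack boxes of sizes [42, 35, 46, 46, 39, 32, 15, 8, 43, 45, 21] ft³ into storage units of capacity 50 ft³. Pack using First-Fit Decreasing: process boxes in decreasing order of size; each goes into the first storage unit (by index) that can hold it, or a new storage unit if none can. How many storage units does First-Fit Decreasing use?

9

Sorted descending: 46, 46, 45, 43, 42, 39, 35, 32, 21, 15, 8.
storage unit 1: place 46 ft³, 4 ft³ left
storage unit 2: place 46 ft³, 4 ft³ left
storage unit 3: place 45 ft³, 5 ft³ left
storage unit 4: place 43 ft³, 7 ft³ left
storage unit 5: place 42 ft³, 8 ft³ left
storage unit 6: place 39 ft³, 11 ft³ left
storage unit 7: place 35 ft³, 15 ft³ left
storage unit 8: place 32 ft³, 18 ft³ left
storage unit 9: place 21 ft³, 29 ft³ left
storage unit 7: place 15 ft³, 0 ft³ left
storage unit 5: place 8 ft³, 0 ft³ left
Final storage units: [46] [46] [45] [43] [42,8] [39] [35,15] [32] [21].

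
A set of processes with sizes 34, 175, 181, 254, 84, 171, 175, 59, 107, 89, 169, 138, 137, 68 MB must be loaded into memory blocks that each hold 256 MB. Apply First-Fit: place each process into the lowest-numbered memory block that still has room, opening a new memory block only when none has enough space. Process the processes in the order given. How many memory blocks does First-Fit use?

34 MB → memory block 1 (remaining 222 MB)
175 MB → memory block 1 (remaining 47 MB)
181 MB → memory block 2 (remaining 75 MB)
254 MB → memory block 3 (remaining 2 MB)
84 MB → memory block 4 (remaining 172 MB)
171 MB → memory block 4 (remaining 1 MB)
175 MB → memory block 5 (remaining 81 MB)
59 MB → memory block 2 (remaining 16 MB)
107 MB → memory block 6 (remaining 149 MB)
89 MB → memory block 6 (remaining 60 MB)
169 MB → memory block 7 (remaining 87 MB)
138 MB → memory block 8 (remaining 118 MB)
137 MB → memory block 9 (remaining 119 MB)
68 MB → memory block 5 (remaining 13 MB)
Final memory blocks: [34,175] [181,59] [254] [84,171] [175,68] [107,89] [169] [138] [137].

9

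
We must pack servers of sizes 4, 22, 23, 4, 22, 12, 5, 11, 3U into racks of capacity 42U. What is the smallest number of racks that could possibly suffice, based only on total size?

3

Total size = 4 + 22 + 23 + 4 + 22 + 12 + 5 + 11 + 3 = 106U.
⌈106 / 42⌉ = 3.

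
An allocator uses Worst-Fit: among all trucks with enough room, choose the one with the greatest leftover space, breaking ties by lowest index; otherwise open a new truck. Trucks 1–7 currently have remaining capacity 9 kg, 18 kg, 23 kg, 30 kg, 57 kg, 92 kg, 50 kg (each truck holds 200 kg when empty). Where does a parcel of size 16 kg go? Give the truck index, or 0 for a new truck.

Trucks with room: truck 2 (18 kg), truck 3 (23 kg), truck 4 (30 kg), truck 5 (57 kg), truck 6 (92 kg), truck 7 (50 kg).
Most room is truck 6 with 92 kg free.

6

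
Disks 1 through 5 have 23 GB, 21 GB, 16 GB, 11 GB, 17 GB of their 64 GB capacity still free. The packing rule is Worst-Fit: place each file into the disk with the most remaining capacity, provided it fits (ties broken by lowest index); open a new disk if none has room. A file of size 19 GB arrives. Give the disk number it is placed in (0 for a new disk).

Disks with room: disk 1 (23 GB), disk 2 (21 GB).
Most room is disk 1 with 23 GB free.

1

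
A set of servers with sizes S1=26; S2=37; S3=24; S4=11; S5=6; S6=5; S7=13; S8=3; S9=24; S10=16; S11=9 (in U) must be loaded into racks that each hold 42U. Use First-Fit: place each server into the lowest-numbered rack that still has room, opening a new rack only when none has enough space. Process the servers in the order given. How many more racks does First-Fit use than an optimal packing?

First-Fit: [26,11,5] [37,3] [24,6,9] [13,24] [16] → 5 racks.
Total size 174U; any packing needs at least ⌈174/42⌉ = 5 racks.
So 5 is already optimal.

0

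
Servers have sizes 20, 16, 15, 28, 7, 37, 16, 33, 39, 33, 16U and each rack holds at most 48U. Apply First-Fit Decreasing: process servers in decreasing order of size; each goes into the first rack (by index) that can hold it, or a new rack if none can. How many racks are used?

6 racks

Sorted descending: 39, 37, 33, 33, 28, 20, 16, 16, 16, 15, 7.
rack 1: place 39U, 9U left
rack 2: place 37U, 11U left
rack 3: place 33U, 15U left
rack 4: place 33U, 15U left
rack 5: place 28U, 20U left
rack 5: place 20U, 0U left
rack 6: place 16U, 32U left
rack 6: place 16U, 16U left
rack 6: place 16U, 0U left
rack 3: place 15U, 0U left
rack 1: place 7U, 2U left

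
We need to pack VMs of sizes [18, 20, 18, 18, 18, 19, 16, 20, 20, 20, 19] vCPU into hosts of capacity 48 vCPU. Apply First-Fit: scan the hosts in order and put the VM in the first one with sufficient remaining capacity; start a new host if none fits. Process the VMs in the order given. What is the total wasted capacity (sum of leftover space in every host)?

82

Put 18 vCPU in host 1; 30 vCPU remain.
Put 20 vCPU in host 1; 10 vCPU remain.
Put 18 vCPU in host 2; 30 vCPU remain.
Put 18 vCPU in host 2; 12 vCPU remain.
Put 18 vCPU in host 3; 30 vCPU remain.
Put 19 vCPU in host 3; 11 vCPU remain.
Put 16 vCPU in host 4; 32 vCPU remain.
Put 20 vCPU in host 4; 12 vCPU remain.
Put 20 vCPU in host 5; 28 vCPU remain.
Put 20 vCPU in host 5; 8 vCPU remain.
Put 19 vCPU in host 6; 29 vCPU remain.
6 hosts × 48 vCPU = 288 vCPU; used 206 vCPU; unused 82 vCPU.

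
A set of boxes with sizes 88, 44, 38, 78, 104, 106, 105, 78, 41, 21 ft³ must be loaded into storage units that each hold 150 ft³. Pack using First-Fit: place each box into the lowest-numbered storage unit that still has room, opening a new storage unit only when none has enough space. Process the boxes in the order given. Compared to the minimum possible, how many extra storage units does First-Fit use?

First-Fit: [88,44] [38,78,21] [104,41] [106] [105] [78] → 6 storage units.
6 boxes exceed 75 ft³ (half the capacity), and no two of those can share a storage unit, so at least 6 storage units are needed.
So 6 is already optimal.

0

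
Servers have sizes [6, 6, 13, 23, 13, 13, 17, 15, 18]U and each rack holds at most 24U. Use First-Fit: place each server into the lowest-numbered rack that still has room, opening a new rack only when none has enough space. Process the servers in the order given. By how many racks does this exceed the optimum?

1

First-Fit: [6,6] [13] [23] [13] [13] [17] [15] [18] → 8 racks.
7 servers exceed 12U (half the capacity), and no two of those can share a rack, so at least 7 racks are needed.
An optimal packing achieves that bound: [23] [18,6] [17,6] [15] [13] [13] [13] → 7 racks.
Excess: 8 − 7 = 1.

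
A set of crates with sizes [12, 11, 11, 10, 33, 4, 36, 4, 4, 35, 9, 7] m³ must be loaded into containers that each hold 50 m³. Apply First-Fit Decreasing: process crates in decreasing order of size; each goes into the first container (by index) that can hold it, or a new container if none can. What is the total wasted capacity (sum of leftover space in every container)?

Sorted descending: 36, 35, 33, 12, 11, 11, 10, 9, 7, 4, 4, 4.
Put 36 m³ in container 1; 14 m³ remain.
Put 35 m³ in container 2; 15 m³ remain.
Put 33 m³ in container 3; 17 m³ remain.
Put 12 m³ in container 1; 2 m³ remain.
Put 11 m³ in container 2; 4 m³ remain.
Put 11 m³ in container 3; 6 m³ remain.
Put 10 m³ in container 4; 40 m³ remain.
Put 9 m³ in container 4; 31 m³ remain.
Put 7 m³ in container 4; 24 m³ remain.
Put 4 m³ in container 2; 0 m³ remain.
Put 4 m³ in container 3; 2 m³ remain.
Put 4 m³ in container 4; 20 m³ remain.
4 containers × 50 m³ = 200 m³; used 176 m³; unused 24 m³.

24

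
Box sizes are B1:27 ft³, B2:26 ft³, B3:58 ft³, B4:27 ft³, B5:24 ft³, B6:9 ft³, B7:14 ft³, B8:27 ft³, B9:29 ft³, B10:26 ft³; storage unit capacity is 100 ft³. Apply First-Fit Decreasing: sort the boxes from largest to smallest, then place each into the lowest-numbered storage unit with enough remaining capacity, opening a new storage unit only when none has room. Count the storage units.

3

Sorted descending: 58, 29, 27, 27, 27, 26, 26, 24, 14, 9.
storage unit 1: place 58 ft³, 42 ft³ left
storage unit 1: place 29 ft³, 13 ft³ left
storage unit 2: place 27 ft³, 73 ft³ left
storage unit 2: place 27 ft³, 46 ft³ left
storage unit 2: place 27 ft³, 19 ft³ left
storage unit 3: place 26 ft³, 74 ft³ left
storage unit 3: place 26 ft³, 48 ft³ left
storage unit 3: place 24 ft³, 24 ft³ left
storage unit 2: place 14 ft³, 5 ft³ left
storage unit 1: place 9 ft³, 4 ft³ left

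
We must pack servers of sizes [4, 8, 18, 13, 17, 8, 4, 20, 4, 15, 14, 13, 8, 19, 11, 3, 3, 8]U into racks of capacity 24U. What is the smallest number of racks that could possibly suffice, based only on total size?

8

Total size = 4 + 8 + 18 + 13 + 17 + 8 + 4 + 20 + 4 + 15 + 14 + 13 + 8 + 19 + 11 + 3 + 3 + 8 = 190U.
⌈190 / 24⌉ = 8.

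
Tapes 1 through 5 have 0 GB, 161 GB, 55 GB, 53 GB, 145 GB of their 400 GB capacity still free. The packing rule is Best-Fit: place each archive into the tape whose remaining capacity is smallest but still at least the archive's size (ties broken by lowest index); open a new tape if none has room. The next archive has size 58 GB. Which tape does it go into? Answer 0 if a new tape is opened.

Tapes with room: tape 2 (161 GB), tape 5 (145 GB).
Tightest fit is tape 5 with 145 GB free.

5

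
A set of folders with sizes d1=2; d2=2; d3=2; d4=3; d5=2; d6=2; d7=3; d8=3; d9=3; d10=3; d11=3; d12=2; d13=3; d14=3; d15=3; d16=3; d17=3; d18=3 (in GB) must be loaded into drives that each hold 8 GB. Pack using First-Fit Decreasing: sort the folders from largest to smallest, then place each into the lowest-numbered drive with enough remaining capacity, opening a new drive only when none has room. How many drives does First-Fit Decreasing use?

Sorted descending: 3, 3, 3, 3, 3, 3, 3, 3, 3, 3, 3, 3, 2, 2, 2, 2, 2, 2.
Put 3 GB in drive 1; 5 GB remain.
Put 3 GB in drive 1; 2 GB remain.
Put 3 GB in drive 2; 5 GB remain.
Put 3 GB in drive 2; 2 GB remain.
Put 3 GB in drive 3; 5 GB remain.
Put 3 GB in drive 3; 2 GB remain.
Put 3 GB in drive 4; 5 GB remain.
Put 3 GB in drive 4; 2 GB remain.
Put 3 GB in drive 5; 5 GB remain.
Put 3 GB in drive 5; 2 GB remain.
Put 3 GB in drive 6; 5 GB remain.
Put 3 GB in drive 6; 2 GB remain.
Put 2 GB in drive 1; 0 GB remain.
Put 2 GB in drive 2; 0 GB remain.
Put 2 GB in drive 3; 0 GB remain.
Put 2 GB in drive 4; 0 GB remain.
Put 2 GB in drive 5; 0 GB remain.
Put 2 GB in drive 6; 0 GB remain.
Final drives: [3,3,2] [3,3,2] [3,3,2] [3,3,2] [3,3,2] [3,3,2].

6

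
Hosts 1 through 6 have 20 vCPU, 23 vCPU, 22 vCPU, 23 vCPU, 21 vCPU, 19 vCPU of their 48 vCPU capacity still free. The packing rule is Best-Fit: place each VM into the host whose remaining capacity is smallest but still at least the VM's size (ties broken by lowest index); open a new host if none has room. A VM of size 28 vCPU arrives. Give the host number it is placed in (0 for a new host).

0

No host has ≥ 28 vCPU free, so a new host is opened.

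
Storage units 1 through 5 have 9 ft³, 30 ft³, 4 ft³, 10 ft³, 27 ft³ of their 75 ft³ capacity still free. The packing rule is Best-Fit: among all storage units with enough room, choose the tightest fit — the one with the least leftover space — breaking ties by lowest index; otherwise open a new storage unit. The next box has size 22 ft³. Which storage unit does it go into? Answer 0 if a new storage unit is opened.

Storage units with room: storage unit 2 (30 ft³), storage unit 5 (27 ft³).
Tightest fit is storage unit 5 with 27 ft³ free.

5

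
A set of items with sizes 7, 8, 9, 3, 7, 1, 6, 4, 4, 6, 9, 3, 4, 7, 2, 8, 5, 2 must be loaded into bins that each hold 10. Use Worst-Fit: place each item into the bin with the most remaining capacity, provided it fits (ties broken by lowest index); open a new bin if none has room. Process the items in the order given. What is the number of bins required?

7 → bin 1 (remaining 3)
8 → bin 2 (remaining 2)
9 → bin 3 (remaining 1)
3 → bin 1 (remaining 0)
7 → bin 4 (remaining 3)
1 → bin 4 (remaining 2)
6 → bin 5 (remaining 4)
4 → bin 5 (remaining 0)
4 → bin 6 (remaining 6)
6 → bin 6 (remaining 0)
9 → bin 7 (remaining 1)
3 → bin 8 (remaining 7)
4 → bin 8 (remaining 3)
7 → bin 9 (remaining 3)
2 → bin 8 (remaining 1)
8 → bin 10 (remaining 2)
5 → bin 11 (remaining 5)
2 → bin 11 (remaining 3)
Final bins: [7,3] [8] [9] [7,1] [6,4] [4,6] [9] [3,4,2] [7] [8] [5,2].

11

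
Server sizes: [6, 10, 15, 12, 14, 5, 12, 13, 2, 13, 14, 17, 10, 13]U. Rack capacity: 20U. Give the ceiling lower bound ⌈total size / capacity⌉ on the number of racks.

8

Total size = 6 + 10 + 15 + 12 + 14 + 5 + 12 + 13 + 2 + 13 + 14 + 17 + 10 + 13 = 156U.
⌈156 / 20⌉ = 8.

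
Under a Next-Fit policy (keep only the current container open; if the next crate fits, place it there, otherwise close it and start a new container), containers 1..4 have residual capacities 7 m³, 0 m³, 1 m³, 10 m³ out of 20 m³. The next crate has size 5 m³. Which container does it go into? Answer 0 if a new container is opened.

Next-Fit only looks at container 4, which has 10 m³ free.
5 m³ fits there.

4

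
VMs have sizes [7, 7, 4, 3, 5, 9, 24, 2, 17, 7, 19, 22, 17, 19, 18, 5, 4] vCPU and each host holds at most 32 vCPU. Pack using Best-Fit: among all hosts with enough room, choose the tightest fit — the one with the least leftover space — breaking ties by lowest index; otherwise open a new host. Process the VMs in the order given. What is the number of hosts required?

host 1: place 7 vCPU, 25 vCPU left
host 1: place 7 vCPU, 18 vCPU left
host 1: place 4 vCPU, 14 vCPU left
host 1: place 3 vCPU, 11 vCPU left
host 1: place 5 vCPU, 6 vCPU left
host 2: place 9 vCPU, 23 vCPU left
host 3: place 24 vCPU, 8 vCPU left
host 1: place 2 vCPU, 4 vCPU left
host 2: place 17 vCPU, 6 vCPU left
host 3: place 7 vCPU, 1 vCPU left
host 4: place 19 vCPU, 13 vCPU left
host 5: place 22 vCPU, 10 vCPU left
host 6: place 17 vCPU, 15 vCPU left
host 7: place 19 vCPU, 13 vCPU left
host 8: place 18 vCPU, 14 vCPU left
host 2: place 5 vCPU, 1 vCPU left
host 1: place 4 vCPU, 0 vCPU left
Final hosts: [7,7,4,3,5,2,4] [9,17,5] [24,7] [19] [22] [17] [19] [18].

8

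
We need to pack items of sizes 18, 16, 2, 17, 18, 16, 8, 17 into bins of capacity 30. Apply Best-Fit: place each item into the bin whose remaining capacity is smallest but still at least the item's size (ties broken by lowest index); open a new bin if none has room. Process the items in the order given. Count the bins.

6 bins

18 → bin 1 (remaining 12)
16 → bin 2 (remaining 14)
2 → bin 1 (remaining 10)
17 → bin 3 (remaining 13)
18 → bin 4 (remaining 12)
16 → bin 5 (remaining 14)
8 → bin 1 (remaining 2)
17 → bin 6 (remaining 13)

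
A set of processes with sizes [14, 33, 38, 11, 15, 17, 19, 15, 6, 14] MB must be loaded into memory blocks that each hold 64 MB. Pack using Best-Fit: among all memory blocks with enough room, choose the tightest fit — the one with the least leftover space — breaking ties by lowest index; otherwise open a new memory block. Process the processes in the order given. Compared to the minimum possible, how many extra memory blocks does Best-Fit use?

1

Best-Fit: [14,33,11,6] [38,15] [17,19,15] [14] → 4 memory blocks.
Total size 182 MB; any packing needs at least ⌈182/64⌉ = 3 memory blocks.
An optimal packing achieves that bound: [38,19,6] [33,17,14] [15,15,14,11] → 3 memory blocks.
Excess: 4 − 3 = 1.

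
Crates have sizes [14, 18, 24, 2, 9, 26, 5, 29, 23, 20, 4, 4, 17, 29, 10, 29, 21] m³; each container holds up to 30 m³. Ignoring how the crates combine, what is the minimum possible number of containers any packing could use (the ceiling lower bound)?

Total size = 14 + 18 + 24 + 2 + 9 + 26 + 5 + 29 + 23 + 20 + 4 + 4 + 17 + 29 + 10 + 29 + 21 = 284 m³.
⌈284 / 30⌉ = 10.

10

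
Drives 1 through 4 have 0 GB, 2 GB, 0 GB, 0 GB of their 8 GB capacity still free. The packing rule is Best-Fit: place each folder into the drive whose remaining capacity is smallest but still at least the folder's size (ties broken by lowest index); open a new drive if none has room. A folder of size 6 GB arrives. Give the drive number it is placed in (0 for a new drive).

0

No drive has ≥ 6 GB free, so a new drive is opened.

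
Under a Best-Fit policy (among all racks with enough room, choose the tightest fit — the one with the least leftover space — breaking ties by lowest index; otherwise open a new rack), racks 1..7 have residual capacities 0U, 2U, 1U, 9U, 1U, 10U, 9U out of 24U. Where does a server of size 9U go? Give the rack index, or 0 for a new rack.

Racks with room: rack 4 (9U), rack 6 (10U), rack 7 (9U).
Tightest fit is rack 4 with 9U free.

4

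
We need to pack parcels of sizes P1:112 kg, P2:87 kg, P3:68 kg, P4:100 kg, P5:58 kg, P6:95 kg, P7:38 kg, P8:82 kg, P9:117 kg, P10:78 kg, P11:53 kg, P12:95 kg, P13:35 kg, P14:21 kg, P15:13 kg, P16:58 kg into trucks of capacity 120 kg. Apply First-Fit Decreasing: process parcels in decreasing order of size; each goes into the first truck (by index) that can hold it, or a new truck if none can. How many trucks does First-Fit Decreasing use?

11

Sorted descending: 117, 112, 100, 95, 95, 87, 82, 78, 68, 58, 58, 53, 38, 35, 21, 13.
117 kg → truck 1 (remaining 3 kg)
112 kg → truck 2 (remaining 8 kg)
100 kg → truck 3 (remaining 20 kg)
95 kg → truck 4 (remaining 25 kg)
95 kg → truck 5 (remaining 25 kg)
87 kg → truck 6 (remaining 33 kg)
82 kg → truck 7 (remaining 38 kg)
78 kg → truck 8 (remaining 42 kg)
68 kg → truck 9 (remaining 52 kg)
58 kg → truck 10 (remaining 62 kg)
58 kg → truck 10 (remaining 4 kg)
53 kg → truck 11 (remaining 67 kg)
38 kg → truck 7 (remaining 0 kg)
35 kg → truck 8 (remaining 7 kg)
21 kg → truck 4 (remaining 4 kg)
13 kg → truck 3 (remaining 7 kg)
Final trucks: [117] [112] [100,13] [95,21] [95] [87] [82,38] [78,35] [68] [58,58] [53].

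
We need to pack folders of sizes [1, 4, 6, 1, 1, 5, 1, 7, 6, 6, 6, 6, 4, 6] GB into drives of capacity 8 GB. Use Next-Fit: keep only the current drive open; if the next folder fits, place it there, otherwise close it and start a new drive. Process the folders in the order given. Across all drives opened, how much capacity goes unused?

20

Put 1 GB in drive 1; 7 GB remain.
Put 4 GB in drive 1; 3 GB remain.
Put 6 GB in drive 2; 2 GB remain.
Put 1 GB in drive 2; 1 GB remain.
Put 1 GB in drive 2; 0 GB remain.
Put 5 GB in drive 3; 3 GB remain.
Put 1 GB in drive 3; 2 GB remain.
Put 7 GB in drive 4; 1 GB remain.
Put 6 GB in drive 5; 2 GB remain.
Put 6 GB in drive 6; 2 GB remain.
Put 6 GB in drive 7; 2 GB remain.
Put 6 GB in drive 8; 2 GB remain.
Put 4 GB in drive 9; 4 GB remain.
Put 6 GB in drive 10; 2 GB remain.
10 drives × 8 GB = 80 GB; used 60 GB; unused 20 GB.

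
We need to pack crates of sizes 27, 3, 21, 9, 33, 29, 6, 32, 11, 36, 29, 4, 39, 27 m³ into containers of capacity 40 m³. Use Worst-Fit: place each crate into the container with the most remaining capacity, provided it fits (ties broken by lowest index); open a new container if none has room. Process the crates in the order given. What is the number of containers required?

Put 27 m³ in container 1; 13 m³ remain.
Put 3 m³ in container 1; 10 m³ remain.
Put 21 m³ in container 2; 19 m³ remain.
Put 9 m³ in container 2; 10 m³ remain.
Put 33 m³ in container 3; 7 m³ remain.
Put 29 m³ in container 4; 11 m³ remain.
Put 6 m³ in container 4; 5 m³ remain.
Put 32 m³ in container 5; 8 m³ remain.
Put 11 m³ in container 6; 29 m³ remain.
Put 36 m³ in container 7; 4 m³ remain.
Put 29 m³ in container 6; 0 m³ remain.
Put 4 m³ in container 1; 6 m³ remain.
Put 39 m³ in container 8; 1 m³ remain.
Put 27 m³ in container 9; 13 m³ remain.

9 containers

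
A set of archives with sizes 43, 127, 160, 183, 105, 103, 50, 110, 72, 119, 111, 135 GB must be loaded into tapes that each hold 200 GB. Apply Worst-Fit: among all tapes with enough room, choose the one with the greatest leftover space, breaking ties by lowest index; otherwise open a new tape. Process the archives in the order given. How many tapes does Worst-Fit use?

tape 1: place 43 GB, 157 GB left
tape 1: place 127 GB, 30 GB left
tape 2: place 160 GB, 40 GB left
tape 3: place 183 GB, 17 GB left
tape 4: place 105 GB, 95 GB left
tape 5: place 103 GB, 97 GB left
tape 5: place 50 GB, 47 GB left
tape 6: place 110 GB, 90 GB left
tape 4: place 72 GB, 23 GB left
tape 7: place 119 GB, 81 GB left
tape 8: place 111 GB, 89 GB left
tape 9: place 135 GB, 65 GB left
Final tapes: [43,127] [160] [183] [105,72] [103,50] [110] [119] [111] [135].

9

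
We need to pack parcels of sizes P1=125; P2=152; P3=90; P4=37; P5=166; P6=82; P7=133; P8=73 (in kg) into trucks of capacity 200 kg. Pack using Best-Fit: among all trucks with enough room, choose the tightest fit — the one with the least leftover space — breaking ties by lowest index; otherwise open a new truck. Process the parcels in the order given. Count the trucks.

P1 (125 kg) → truck 1 (remaining 75 kg)
P2 (152 kg) → truck 2 (remaining 48 kg)
P3 (90 kg) → truck 3 (remaining 110 kg)
P4 (37 kg) → truck 2 (remaining 11 kg)
P5 (166 kg) → truck 4 (remaining 34 kg)
P6 (82 kg) → truck 3 (remaining 28 kg)
P7 (133 kg) → truck 5 (remaining 67 kg)
P8 (73 kg) → truck 1 (remaining 2 kg)

5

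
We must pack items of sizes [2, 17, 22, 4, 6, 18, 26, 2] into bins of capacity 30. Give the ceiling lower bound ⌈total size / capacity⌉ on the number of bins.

Total size = 2 + 17 + 22 + 4 + 6 + 18 + 26 + 2 = 97.
⌈97 / 30⌉ = 4.

4 bins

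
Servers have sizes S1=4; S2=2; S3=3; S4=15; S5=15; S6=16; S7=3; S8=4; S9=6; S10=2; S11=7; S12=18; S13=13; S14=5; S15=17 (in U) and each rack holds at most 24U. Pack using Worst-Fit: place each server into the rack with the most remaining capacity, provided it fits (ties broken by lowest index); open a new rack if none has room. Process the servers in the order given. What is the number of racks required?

6

rack 1: place S1 (4U), 20U left
rack 1: place S2 (2U), 18U left
rack 1: place S3 (3U), 15U left
rack 1: place S4 (15U), 0U left
rack 2: place S5 (15U), 9U left
rack 3: place S6 (16U), 8U left
rack 2: place S7 (3U), 6U left
rack 3: place S8 (4U), 4U left
rack 2: place S9 (6U), 0U left
rack 3: place S10 (2U), 2U left
rack 4: place S11 (7U), 17U left
rack 5: place S12 (18U), 6U left
rack 4: place S13 (13U), 4U left
rack 5: place S14 (5U), 1U left
rack 6: place S15 (17U), 7U left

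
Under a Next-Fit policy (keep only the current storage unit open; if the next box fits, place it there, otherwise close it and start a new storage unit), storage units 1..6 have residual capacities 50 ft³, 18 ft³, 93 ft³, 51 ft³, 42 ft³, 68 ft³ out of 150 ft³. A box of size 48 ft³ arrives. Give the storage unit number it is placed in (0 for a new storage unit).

6

Next-Fit only looks at storage unit 6, which has 68 ft³ free.
48 ft³ fits there.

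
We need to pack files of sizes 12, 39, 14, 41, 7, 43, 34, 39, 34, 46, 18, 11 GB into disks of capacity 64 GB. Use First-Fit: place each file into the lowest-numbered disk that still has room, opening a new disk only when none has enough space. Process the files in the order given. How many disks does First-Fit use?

12 GB → disk 1 (remaining 52 GB)
39 GB → disk 1 (remaining 13 GB)
14 GB → disk 2 (remaining 50 GB)
41 GB → disk 2 (remaining 9 GB)
7 GB → disk 1 (remaining 6 GB)
43 GB → disk 3 (remaining 21 GB)
34 GB → disk 4 (remaining 30 GB)
39 GB → disk 5 (remaining 25 GB)
34 GB → disk 6 (remaining 30 GB)
46 GB → disk 7 (remaining 18 GB)
18 GB → disk 3 (remaining 3 GB)
11 GB → disk 4 (remaining 19 GB)

7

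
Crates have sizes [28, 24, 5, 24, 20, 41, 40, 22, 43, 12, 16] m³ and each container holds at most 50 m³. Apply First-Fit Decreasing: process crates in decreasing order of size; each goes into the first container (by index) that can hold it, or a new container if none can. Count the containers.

Sorted descending: 43, 41, 40, 28, 24, 24, 22, 20, 16, 12, 5.
43 m³ → container 1 (remaining 7 m³)
41 m³ → container 2 (remaining 9 m³)
40 m³ → container 3 (remaining 10 m³)
28 m³ → container 4 (remaining 22 m³)
24 m³ → container 5 (remaining 26 m³)
24 m³ → container 5 (remaining 2 m³)
22 m³ → container 4 (remaining 0 m³)
20 m³ → container 6 (remaining 30 m³)
16 m³ → container 6 (remaining 14 m³)
12 m³ → container 6 (remaining 2 m³)
5 m³ → container 1 (remaining 2 m³)
Final containers: [43,5] [41] [40] [28,22] [24,24] [20,16,12].

6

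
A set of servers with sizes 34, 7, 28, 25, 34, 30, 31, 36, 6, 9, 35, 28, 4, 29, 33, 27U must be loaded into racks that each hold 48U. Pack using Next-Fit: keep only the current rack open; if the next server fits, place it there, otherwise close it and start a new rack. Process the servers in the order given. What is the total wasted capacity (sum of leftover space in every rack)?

Put 34U in rack 1; 14U remain.
Put 7U in rack 1; 7U remain.
Put 28U in rack 2; 20U remain.
Put 25U in rack 3; 23U remain.
Put 34U in rack 4; 14U remain.
Put 30U in rack 5; 18U remain.
Put 31U in rack 6; 17U remain.
Put 36U in rack 7; 12U remain.
Put 6U in rack 7; 6U remain.
Put 9U in rack 8; 39U remain.
Put 35U in rack 8; 4U remain.
Put 28U in rack 9; 20U remain.
Put 4U in rack 9; 16U remain.
Put 29U in rack 10; 19U remain.
Put 33U in rack 11; 15U remain.
Put 27U in rack 12; 21U remain.
12 racks × 48U = 576U; used 396U; unused 180U.

180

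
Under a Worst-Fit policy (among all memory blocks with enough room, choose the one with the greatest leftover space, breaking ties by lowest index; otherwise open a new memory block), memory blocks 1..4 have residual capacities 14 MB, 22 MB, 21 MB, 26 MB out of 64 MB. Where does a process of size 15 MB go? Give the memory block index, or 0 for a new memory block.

4

Memory blocks with room: memory block 2 (22 MB), memory block 3 (21 MB), memory block 4 (26 MB).
Most room is memory block 4 with 26 MB free.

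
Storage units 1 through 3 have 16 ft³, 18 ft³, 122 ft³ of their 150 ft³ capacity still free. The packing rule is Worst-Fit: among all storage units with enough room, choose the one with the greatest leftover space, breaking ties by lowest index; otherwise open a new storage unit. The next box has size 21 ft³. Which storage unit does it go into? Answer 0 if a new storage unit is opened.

3

Storage units with room: storage unit 3 (122 ft³).
Most room is storage unit 3 with 122 ft³ free.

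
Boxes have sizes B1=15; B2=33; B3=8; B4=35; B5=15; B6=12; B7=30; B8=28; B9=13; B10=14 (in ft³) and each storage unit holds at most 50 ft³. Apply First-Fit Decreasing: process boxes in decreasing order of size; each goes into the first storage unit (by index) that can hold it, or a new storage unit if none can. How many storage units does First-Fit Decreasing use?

5

Sorted descending: 35, 33, 30, 28, 15, 15, 14, 13, 12, 8.
Put 35 ft³ in storage unit 1; 15 ft³ remain.
Put 33 ft³ in storage unit 2; 17 ft³ remain.
Put 30 ft³ in storage unit 3; 20 ft³ remain.
Put 28 ft³ in storage unit 4; 22 ft³ remain.
Put 15 ft³ in storage unit 1; 0 ft³ remain.
Put 15 ft³ in storage unit 2; 2 ft³ remain.
Put 14 ft³ in storage unit 3; 6 ft³ remain.
Put 13 ft³ in storage unit 4; 9 ft³ remain.
Put 12 ft³ in storage unit 5; 38 ft³ remain.
Put 8 ft³ in storage unit 4; 1 ft³ remain.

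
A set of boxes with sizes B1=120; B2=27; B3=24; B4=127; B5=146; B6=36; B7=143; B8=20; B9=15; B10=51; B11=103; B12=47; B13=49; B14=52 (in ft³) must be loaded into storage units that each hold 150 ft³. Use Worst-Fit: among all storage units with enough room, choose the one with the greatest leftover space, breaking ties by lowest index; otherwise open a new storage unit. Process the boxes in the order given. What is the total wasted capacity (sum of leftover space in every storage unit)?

90

Put B1 (120 ft³) in storage unit 1; 30 ft³ remain.
Put B2 (27 ft³) in storage unit 1; 3 ft³ remain.
Put B3 (24 ft³) in storage unit 2; 126 ft³ remain.
Put B4 (127 ft³) in storage unit 3; 23 ft³ remain.
Put B5 (146 ft³) in storage unit 4; 4 ft³ remain.
Put B6 (36 ft³) in storage unit 2; 90 ft³ remain.
Put B7 (143 ft³) in storage unit 5; 7 ft³ remain.
Put B8 (20 ft³) in storage unit 2; 70 ft³ remain.
Put B9 (15 ft³) in storage unit 2; 55 ft³ remain.
Put B10 (51 ft³) in storage unit 2; 4 ft³ remain.
Put B11 (103 ft³) in storage unit 6; 47 ft³ remain.
Put B12 (47 ft³) in storage unit 6; 0 ft³ remain.
Put B13 (49 ft³) in storage unit 7; 101 ft³ remain.
Put B14 (52 ft³) in storage unit 7; 49 ft³ remain.
7 storage units × 150 ft³ = 1050 ft³; used 960 ft³; unused 90 ft³.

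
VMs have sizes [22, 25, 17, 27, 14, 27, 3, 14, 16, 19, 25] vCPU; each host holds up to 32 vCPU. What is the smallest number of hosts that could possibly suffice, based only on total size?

Total size = 22 + 25 + 17 + 27 + 14 + 27 + 3 + 14 + 16 + 19 + 25 = 209 vCPU.
⌈209 / 32⌉ = 7.

7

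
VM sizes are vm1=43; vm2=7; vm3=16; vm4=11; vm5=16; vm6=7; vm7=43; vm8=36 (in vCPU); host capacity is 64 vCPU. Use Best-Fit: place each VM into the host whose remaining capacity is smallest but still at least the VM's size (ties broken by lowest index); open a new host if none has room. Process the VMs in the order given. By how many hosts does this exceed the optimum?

1

Best-Fit: [43,7,11] [16,16,7] [43] [36] → 4 hosts.
Total size 179 vCPU; any packing needs at least ⌈179/64⌉ = 3 hosts.
An optimal packing achieves that bound: [43,16] [43,16] [36,11,7,7] → 3 hosts.
Excess: 4 − 3 = 1.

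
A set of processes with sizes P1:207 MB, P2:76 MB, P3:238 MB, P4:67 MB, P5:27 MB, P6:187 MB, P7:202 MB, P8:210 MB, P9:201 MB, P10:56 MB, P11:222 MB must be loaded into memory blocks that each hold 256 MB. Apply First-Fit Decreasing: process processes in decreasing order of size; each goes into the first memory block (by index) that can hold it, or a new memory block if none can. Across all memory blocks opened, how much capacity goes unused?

355

Sorted descending: 238, 222, 210, 207, 202, 201, 187, 76, 67, 56, 27.
Put 238 MB in memory block 1; 18 MB remain.
Put 222 MB in memory block 2; 34 MB remain.
Put 210 MB in memory block 3; 46 MB remain.
Put 207 MB in memory block 4; 49 MB remain.
Put 202 MB in memory block 5; 54 MB remain.
Put 201 MB in memory block 6; 55 MB remain.
Put 187 MB in memory block 7; 69 MB remain.
Put 76 MB in memory block 8; 180 MB remain.
Put 67 MB in memory block 7; 2 MB remain.
Put 56 MB in memory block 8; 124 MB remain.
Put 27 MB in memory block 2; 7 MB remain.
8 memory blocks × 256 MB = 2048 MB; used 1693 MB; unused 355 MB.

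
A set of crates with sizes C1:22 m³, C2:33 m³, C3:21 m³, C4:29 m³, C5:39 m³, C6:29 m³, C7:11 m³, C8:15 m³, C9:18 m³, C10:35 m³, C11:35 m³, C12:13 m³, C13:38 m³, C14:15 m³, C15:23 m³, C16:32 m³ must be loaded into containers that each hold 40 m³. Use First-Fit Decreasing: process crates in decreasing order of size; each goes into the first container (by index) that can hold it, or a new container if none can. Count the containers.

Sorted descending: 39, 38, 35, 35, 33, 32, 29, 29, 23, 22, 21, 18, 15, 15, 13, 11.
container 1: place 39 m³, 1 m³ left
container 2: place 38 m³, 2 m³ left
container 3: place 35 m³, 5 m³ left
container 4: place 35 m³, 5 m³ left
container 5: place 33 m³, 7 m³ left
container 6: place 32 m³, 8 m³ left
container 7: place 29 m³, 11 m³ left
container 8: place 29 m³, 11 m³ left
container 9: place 23 m³, 17 m³ left
container 10: place 22 m³, 18 m³ left
container 11: place 21 m³, 19 m³ left
container 10: place 18 m³, 0 m³ left
container 9: place 15 m³, 2 m³ left
container 11: place 15 m³, 4 m³ left
container 12: place 13 m³, 27 m³ left
container 7: place 11 m³, 0 m³ left

12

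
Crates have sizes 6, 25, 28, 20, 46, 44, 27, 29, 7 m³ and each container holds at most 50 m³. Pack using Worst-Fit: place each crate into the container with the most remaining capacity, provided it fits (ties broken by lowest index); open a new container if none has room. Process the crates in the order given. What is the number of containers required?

container 1: place 6 m³, 44 m³ left
container 1: place 25 m³, 19 m³ left
container 2: place 28 m³, 22 m³ left
container 2: place 20 m³, 2 m³ left
container 3: place 46 m³, 4 m³ left
container 4: place 44 m³, 6 m³ left
container 5: place 27 m³, 23 m³ left
container 6: place 29 m³, 21 m³ left
container 5: place 7 m³, 16 m³ left

6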